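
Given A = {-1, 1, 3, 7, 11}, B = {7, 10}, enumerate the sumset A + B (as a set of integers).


A + B = {a + b : a ∈ A, b ∈ B}.
Enumerate all |A|·|B| = 5·2 = 10 pairs (a, b) and collect distinct sums.
a = -1: -1+7=6, -1+10=9
a = 1: 1+7=8, 1+10=11
a = 3: 3+7=10, 3+10=13
a = 7: 7+7=14, 7+10=17
a = 11: 11+7=18, 11+10=21
Collecting distinct sums: A + B = {6, 8, 9, 10, 11, 13, 14, 17, 18, 21}
|A + B| = 10

A + B = {6, 8, 9, 10, 11, 13, 14, 17, 18, 21}


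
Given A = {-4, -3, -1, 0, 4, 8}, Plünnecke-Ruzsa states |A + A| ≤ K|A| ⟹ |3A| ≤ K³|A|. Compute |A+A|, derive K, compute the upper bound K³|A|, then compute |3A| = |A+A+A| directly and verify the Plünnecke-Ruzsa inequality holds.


|A| = 6.
Step 1: Compute A + A by enumerating all 36 pairs.
A + A = {-8, -7, -6, -5, -4, -3, -2, -1, 0, 1, 3, 4, 5, 7, 8, 12, 16}, so |A + A| = 17.
Step 2: Doubling constant K = |A + A|/|A| = 17/6 = 17/6 ≈ 2.8333.
Step 3: Plünnecke-Ruzsa gives |3A| ≤ K³·|A| = (2.8333)³ · 6 ≈ 136.4722.
Step 4: Compute 3A = A + A + A directly by enumerating all triples (a,b,c) ∈ A³; |3A| = 29.
Step 5: Check 29 ≤ 136.4722? Yes ✓.

K = 17/6, Plünnecke-Ruzsa bound K³|A| ≈ 136.4722, |3A| = 29, inequality holds.


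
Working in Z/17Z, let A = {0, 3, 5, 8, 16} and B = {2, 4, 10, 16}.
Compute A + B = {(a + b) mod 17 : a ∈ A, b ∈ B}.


Work in Z/17Z: reduce every sum a + b modulo 17.
Enumerate all 20 pairs:
a = 0: 0+2=2, 0+4=4, 0+10=10, 0+16=16
a = 3: 3+2=5, 3+4=7, 3+10=13, 3+16=2
a = 5: 5+2=7, 5+4=9, 5+10=15, 5+16=4
a = 8: 8+2=10, 8+4=12, 8+10=1, 8+16=7
a = 16: 16+2=1, 16+4=3, 16+10=9, 16+16=15
Distinct residues collected: {1, 2, 3, 4, 5, 7, 9, 10, 12, 13, 15, 16}
|A + B| = 12 (out of 17 total residues).

A + B = {1, 2, 3, 4, 5, 7, 9, 10, 12, 13, 15, 16}


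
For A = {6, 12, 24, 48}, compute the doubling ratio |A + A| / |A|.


|A| = 4.
Compute A + A by enumerating all 16 pairs.
A + A = {12, 18, 24, 30, 36, 48, 54, 60, 72, 96}, so |A + A| = 10.
K = |A + A| / |A| = 10/4 = 5/2 ≈ 2.5000.
Reference: AP of size 4 gives K = 7/4 ≈ 1.7500; a fully generic set of size 4 gives K ≈ 2.5000.

|A| = 4, |A + A| = 10, K = 10/4 = 5/2.


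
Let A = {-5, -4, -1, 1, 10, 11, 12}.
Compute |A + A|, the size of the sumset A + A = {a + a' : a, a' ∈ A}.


A + A = {a + a' : a, a' ∈ A}; |A| = 7.
General bounds: 2|A| - 1 ≤ |A + A| ≤ |A|(|A|+1)/2, i.e. 13 ≤ |A + A| ≤ 28.
Lower bound 2|A|-1 is attained iff A is an arithmetic progression.
Enumerate sums a + a' for a ≤ a' (symmetric, so this suffices):
a = -5: -5+-5=-10, -5+-4=-9, -5+-1=-6, -5+1=-4, -5+10=5, -5+11=6, -5+12=7
a = -4: -4+-4=-8, -4+-1=-5, -4+1=-3, -4+10=6, -4+11=7, -4+12=8
a = -1: -1+-1=-2, -1+1=0, -1+10=9, -1+11=10, -1+12=11
a = 1: 1+1=2, 1+10=11, 1+11=12, 1+12=13
a = 10: 10+10=20, 10+11=21, 10+12=22
a = 11: 11+11=22, 11+12=23
a = 12: 12+12=24
Distinct sums: {-10, -9, -8, -6, -5, -4, -3, -2, 0, 2, 5, 6, 7, 8, 9, 10, 11, 12, 13, 20, 21, 22, 23, 24}
|A + A| = 24

|A + A| = 24


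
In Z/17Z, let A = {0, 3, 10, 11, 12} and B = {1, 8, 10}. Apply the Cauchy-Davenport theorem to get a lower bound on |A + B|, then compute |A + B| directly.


Cauchy-Davenport: |A + B| ≥ min(p, |A| + |B| - 1) for A, B nonempty in Z/pZ.
|A| = 5, |B| = 3, p = 17.
CD lower bound = min(17, 5 + 3 - 1) = min(17, 7) = 7.
Compute A + B mod 17 directly:
a = 0: 0+1=1, 0+8=8, 0+10=10
a = 3: 3+1=4, 3+8=11, 3+10=13
a = 10: 10+1=11, 10+8=1, 10+10=3
a = 11: 11+1=12, 11+8=2, 11+10=4
a = 12: 12+1=13, 12+8=3, 12+10=5
A + B = {1, 2, 3, 4, 5, 8, 10, 11, 12, 13}, so |A + B| = 10.
Verify: 10 ≥ 7? Yes ✓.

CD lower bound = 7, actual |A + B| = 10.


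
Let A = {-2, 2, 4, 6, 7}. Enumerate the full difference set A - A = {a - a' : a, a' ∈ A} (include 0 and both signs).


A - A = {a - a' : a, a' ∈ A}.
Compute a - a' for each ordered pair (a, a'):
a = -2: -2--2=0, -2-2=-4, -2-4=-6, -2-6=-8, -2-7=-9
a = 2: 2--2=4, 2-2=0, 2-4=-2, 2-6=-4, 2-7=-5
a = 4: 4--2=6, 4-2=2, 4-4=0, 4-6=-2, 4-7=-3
a = 6: 6--2=8, 6-2=4, 6-4=2, 6-6=0, 6-7=-1
a = 7: 7--2=9, 7-2=5, 7-4=3, 7-6=1, 7-7=0
Collecting distinct values (and noting 0 appears from a-a):
A - A = {-9, -8, -6, -5, -4, -3, -2, -1, 0, 1, 2, 3, 4, 5, 6, 8, 9}
|A - A| = 17

A - A = {-9, -8, -6, -5, -4, -3, -2, -1, 0, 1, 2, 3, 4, 5, 6, 8, 9}


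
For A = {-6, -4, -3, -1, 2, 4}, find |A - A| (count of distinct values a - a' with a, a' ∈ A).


A - A = {a - a' : a, a' ∈ A}; |A| = 6.
Bounds: 2|A|-1 ≤ |A - A| ≤ |A|² - |A| + 1, i.e. 11 ≤ |A - A| ≤ 31.
Note: 0 ∈ A - A always (from a - a). The set is symmetric: if d ∈ A - A then -d ∈ A - A.
Enumerate nonzero differences d = a - a' with a > a' (then include -d):
Positive differences: {1, 2, 3, 5, 6, 7, 8, 10}
Full difference set: {0} ∪ (positive diffs) ∪ (negative diffs).
|A - A| = 1 + 2·8 = 17 (matches direct enumeration: 17).

|A - A| = 17


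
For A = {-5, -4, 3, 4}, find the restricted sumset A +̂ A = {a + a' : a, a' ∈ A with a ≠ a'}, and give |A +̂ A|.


Restricted sumset: A +̂ A = {a + a' : a ∈ A, a' ∈ A, a ≠ a'}.
Equivalently, take A + A and drop any sum 2a that is achievable ONLY as a + a for a ∈ A (i.e. sums representable only with equal summands).
Enumerate pairs (a, a') with a < a' (symmetric, so each unordered pair gives one sum; this covers all a ≠ a'):
  -5 + -4 = -9
  -5 + 3 = -2
  -5 + 4 = -1
  -4 + 3 = -1
  -4 + 4 = 0
  3 + 4 = 7
Collected distinct sums: {-9, -2, -1, 0, 7}
|A +̂ A| = 5
(Reference bound: |A +̂ A| ≥ 2|A| - 3 for |A| ≥ 2, with |A| = 4 giving ≥ 5.)

|A +̂ A| = 5


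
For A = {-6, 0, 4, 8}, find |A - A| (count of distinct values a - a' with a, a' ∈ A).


A - A = {a - a' : a, a' ∈ A}; |A| = 4.
Bounds: 2|A|-1 ≤ |A - A| ≤ |A|² - |A| + 1, i.e. 7 ≤ |A - A| ≤ 13.
Note: 0 ∈ A - A always (from a - a). The set is symmetric: if d ∈ A - A then -d ∈ A - A.
Enumerate nonzero differences d = a - a' with a > a' (then include -d):
Positive differences: {4, 6, 8, 10, 14}
Full difference set: {0} ∪ (positive diffs) ∪ (negative diffs).
|A - A| = 1 + 2·5 = 11 (matches direct enumeration: 11).

|A - A| = 11


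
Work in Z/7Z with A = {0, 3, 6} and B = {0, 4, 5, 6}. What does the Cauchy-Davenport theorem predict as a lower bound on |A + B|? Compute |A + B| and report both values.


Cauchy-Davenport: |A + B| ≥ min(p, |A| + |B| - 1) for A, B nonempty in Z/pZ.
|A| = 3, |B| = 4, p = 7.
CD lower bound = min(7, 3 + 4 - 1) = min(7, 6) = 6.
Compute A + B mod 7 directly:
a = 0: 0+0=0, 0+4=4, 0+5=5, 0+6=6
a = 3: 3+0=3, 3+4=0, 3+5=1, 3+6=2
a = 6: 6+0=6, 6+4=3, 6+5=4, 6+6=5
A + B = {0, 1, 2, 3, 4, 5, 6}, so |A + B| = 7.
Verify: 7 ≥ 6? Yes ✓.

CD lower bound = 6, actual |A + B| = 7.


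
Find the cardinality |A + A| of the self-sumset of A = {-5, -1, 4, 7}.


A + A = {a + a' : a, a' ∈ A}; |A| = 4.
General bounds: 2|A| - 1 ≤ |A + A| ≤ |A|(|A|+1)/2, i.e. 7 ≤ |A + A| ≤ 10.
Lower bound 2|A|-1 is attained iff A is an arithmetic progression.
Enumerate sums a + a' for a ≤ a' (symmetric, so this suffices):
a = -5: -5+-5=-10, -5+-1=-6, -5+4=-1, -5+7=2
a = -1: -1+-1=-2, -1+4=3, -1+7=6
a = 4: 4+4=8, 4+7=11
a = 7: 7+7=14
Distinct sums: {-10, -6, -2, -1, 2, 3, 6, 8, 11, 14}
|A + A| = 10

|A + A| = 10


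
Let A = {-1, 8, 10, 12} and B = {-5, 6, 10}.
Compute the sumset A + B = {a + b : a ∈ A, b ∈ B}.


A + B = {a + b : a ∈ A, b ∈ B}.
Enumerate all |A|·|B| = 4·3 = 12 pairs (a, b) and collect distinct sums.
a = -1: -1+-5=-6, -1+6=5, -1+10=9
a = 8: 8+-5=3, 8+6=14, 8+10=18
a = 10: 10+-5=5, 10+6=16, 10+10=20
a = 12: 12+-5=7, 12+6=18, 12+10=22
Collecting distinct sums: A + B = {-6, 3, 5, 7, 9, 14, 16, 18, 20, 22}
|A + B| = 10

A + B = {-6, 3, 5, 7, 9, 14, 16, 18, 20, 22}


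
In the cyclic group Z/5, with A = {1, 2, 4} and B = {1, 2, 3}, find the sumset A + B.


Work in Z/5Z: reduce every sum a + b modulo 5.
Enumerate all 9 pairs:
a = 1: 1+1=2, 1+2=3, 1+3=4
a = 2: 2+1=3, 2+2=4, 2+3=0
a = 4: 4+1=0, 4+2=1, 4+3=2
Distinct residues collected: {0, 1, 2, 3, 4}
|A + B| = 5 (out of 5 total residues).

A + B = {0, 1, 2, 3, 4}


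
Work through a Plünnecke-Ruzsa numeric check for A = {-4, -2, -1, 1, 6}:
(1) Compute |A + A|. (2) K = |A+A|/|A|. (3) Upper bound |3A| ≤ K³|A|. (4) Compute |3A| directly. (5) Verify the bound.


|A| = 5.
Step 1: Compute A + A by enumerating all 25 pairs.
A + A = {-8, -6, -5, -4, -3, -2, -1, 0, 2, 4, 5, 7, 12}, so |A + A| = 13.
Step 2: Doubling constant K = |A + A|/|A| = 13/5 = 13/5 ≈ 2.6000.
Step 3: Plünnecke-Ruzsa gives |3A| ≤ K³·|A| = (2.6000)³ · 5 ≈ 87.8800.
Step 4: Compute 3A = A + A + A directly by enumerating all triples (a,b,c) ∈ A³; |3A| = 23.
Step 5: Check 23 ≤ 87.8800? Yes ✓.

K = 13/5, Plünnecke-Ruzsa bound K³|A| ≈ 87.8800, |3A| = 23, inequality holds.


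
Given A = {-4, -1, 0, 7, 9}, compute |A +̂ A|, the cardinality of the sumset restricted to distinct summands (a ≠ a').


Restricted sumset: A +̂ A = {a + a' : a ∈ A, a' ∈ A, a ≠ a'}.
Equivalently, take A + A and drop any sum 2a that is achievable ONLY as a + a for a ∈ A (i.e. sums representable only with equal summands).
Enumerate pairs (a, a') with a < a' (symmetric, so each unordered pair gives one sum; this covers all a ≠ a'):
  -4 + -1 = -5
  -4 + 0 = -4
  -4 + 7 = 3
  -4 + 9 = 5
  -1 + 0 = -1
  -1 + 7 = 6
  -1 + 9 = 8
  0 + 7 = 7
  0 + 9 = 9
  7 + 9 = 16
Collected distinct sums: {-5, -4, -1, 3, 5, 6, 7, 8, 9, 16}
|A +̂ A| = 10
(Reference bound: |A +̂ A| ≥ 2|A| - 3 for |A| ≥ 2, with |A| = 5 giving ≥ 7.)

|A +̂ A| = 10


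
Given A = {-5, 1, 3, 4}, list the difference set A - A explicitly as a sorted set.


A - A = {a - a' : a, a' ∈ A}.
Compute a - a' for each ordered pair (a, a'):
a = -5: -5--5=0, -5-1=-6, -5-3=-8, -5-4=-9
a = 1: 1--5=6, 1-1=0, 1-3=-2, 1-4=-3
a = 3: 3--5=8, 3-1=2, 3-3=0, 3-4=-1
a = 4: 4--5=9, 4-1=3, 4-3=1, 4-4=0
Collecting distinct values (and noting 0 appears from a-a):
A - A = {-9, -8, -6, -3, -2, -1, 0, 1, 2, 3, 6, 8, 9}
|A - A| = 13

A - A = {-9, -8, -6, -3, -2, -1, 0, 1, 2, 3, 6, 8, 9}


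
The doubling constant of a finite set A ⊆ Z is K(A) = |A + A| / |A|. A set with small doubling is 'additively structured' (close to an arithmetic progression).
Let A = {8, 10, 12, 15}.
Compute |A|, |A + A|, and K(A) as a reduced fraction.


|A| = 4.
Compute A + A by enumerating all 16 pairs.
A + A = {16, 18, 20, 22, 23, 24, 25, 27, 30}, so |A + A| = 9.
K = |A + A| / |A| = 9/4 (already in lowest terms) ≈ 2.2500.
Reference: AP of size 4 gives K = 7/4 ≈ 1.7500; a fully generic set of size 4 gives K ≈ 2.5000.

|A| = 4, |A + A| = 9, K = 9/4.


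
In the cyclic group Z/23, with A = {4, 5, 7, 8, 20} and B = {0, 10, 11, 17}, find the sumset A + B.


Work in Z/23Z: reduce every sum a + b modulo 23.
Enumerate all 20 pairs:
a = 4: 4+0=4, 4+10=14, 4+11=15, 4+17=21
a = 5: 5+0=5, 5+10=15, 5+11=16, 5+17=22
a = 7: 7+0=7, 7+10=17, 7+11=18, 7+17=1
a = 8: 8+0=8, 8+10=18, 8+11=19, 8+17=2
a = 20: 20+0=20, 20+10=7, 20+11=8, 20+17=14
Distinct residues collected: {1, 2, 4, 5, 7, 8, 14, 15, 16, 17, 18, 19, 20, 21, 22}
|A + B| = 15 (out of 23 total residues).

A + B = {1, 2, 4, 5, 7, 8, 14, 15, 16, 17, 18, 19, 20, 21, 22}


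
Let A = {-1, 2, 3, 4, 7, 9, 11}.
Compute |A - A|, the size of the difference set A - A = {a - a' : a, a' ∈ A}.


A - A = {a - a' : a, a' ∈ A}; |A| = 7.
Bounds: 2|A|-1 ≤ |A - A| ≤ |A|² - |A| + 1, i.e. 13 ≤ |A - A| ≤ 43.
Note: 0 ∈ A - A always (from a - a). The set is symmetric: if d ∈ A - A then -d ∈ A - A.
Enumerate nonzero differences d = a - a' with a > a' (then include -d):
Positive differences: {1, 2, 3, 4, 5, 6, 7, 8, 9, 10, 12}
Full difference set: {0} ∪ (positive diffs) ∪ (negative diffs).
|A - A| = 1 + 2·11 = 23 (matches direct enumeration: 23).

|A - A| = 23


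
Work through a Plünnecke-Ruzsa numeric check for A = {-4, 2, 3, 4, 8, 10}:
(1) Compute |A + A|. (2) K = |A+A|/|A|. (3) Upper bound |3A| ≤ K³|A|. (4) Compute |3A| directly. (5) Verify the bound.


|A| = 6.
Step 1: Compute A + A by enumerating all 36 pairs.
A + A = {-8, -2, -1, 0, 4, 5, 6, 7, 8, 10, 11, 12, 13, 14, 16, 18, 20}, so |A + A| = 17.
Step 2: Doubling constant K = |A + A|/|A| = 17/6 = 17/6 ≈ 2.8333.
Step 3: Plünnecke-Ruzsa gives |3A| ≤ K³·|A| = (2.8333)³ · 6 ≈ 136.4722.
Step 4: Compute 3A = A + A + A directly by enumerating all triples (a,b,c) ∈ A³; |3A| = 31.
Step 5: Check 31 ≤ 136.4722? Yes ✓.

K = 17/6, Plünnecke-Ruzsa bound K³|A| ≈ 136.4722, |3A| = 31, inequality holds.


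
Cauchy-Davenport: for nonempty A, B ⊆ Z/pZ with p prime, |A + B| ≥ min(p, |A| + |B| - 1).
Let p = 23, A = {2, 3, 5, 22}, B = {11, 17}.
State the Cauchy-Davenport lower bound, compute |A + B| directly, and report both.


Cauchy-Davenport: |A + B| ≥ min(p, |A| + |B| - 1) for A, B nonempty in Z/pZ.
|A| = 4, |B| = 2, p = 23.
CD lower bound = min(23, 4 + 2 - 1) = min(23, 5) = 5.
Compute A + B mod 23 directly:
a = 2: 2+11=13, 2+17=19
a = 3: 3+11=14, 3+17=20
a = 5: 5+11=16, 5+17=22
a = 22: 22+11=10, 22+17=16
A + B = {10, 13, 14, 16, 19, 20, 22}, so |A + B| = 7.
Verify: 7 ≥ 5? Yes ✓.

CD lower bound = 5, actual |A + B| = 7.


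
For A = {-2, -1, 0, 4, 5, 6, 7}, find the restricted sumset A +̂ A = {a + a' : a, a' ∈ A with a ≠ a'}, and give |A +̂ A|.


Restricted sumset: A +̂ A = {a + a' : a ∈ A, a' ∈ A, a ≠ a'}.
Equivalently, take A + A and drop any sum 2a that is achievable ONLY as a + a for a ∈ A (i.e. sums representable only with equal summands).
Enumerate pairs (a, a') with a < a' (symmetric, so each unordered pair gives one sum; this covers all a ≠ a'):
  -2 + -1 = -3
  -2 + 0 = -2
  -2 + 4 = 2
  -2 + 5 = 3
  -2 + 6 = 4
  -2 + 7 = 5
  -1 + 0 = -1
  -1 + 4 = 3
  -1 + 5 = 4
  -1 + 6 = 5
  -1 + 7 = 6
  0 + 4 = 4
  0 + 5 = 5
  0 + 6 = 6
  0 + 7 = 7
  4 + 5 = 9
  4 + 6 = 10
  4 + 7 = 11
  5 + 6 = 11
  5 + 7 = 12
  6 + 7 = 13
Collected distinct sums: {-3, -2, -1, 2, 3, 4, 5, 6, 7, 9, 10, 11, 12, 13}
|A +̂ A| = 14
(Reference bound: |A +̂ A| ≥ 2|A| - 3 for |A| ≥ 2, with |A| = 7 giving ≥ 11.)

|A +̂ A| = 14


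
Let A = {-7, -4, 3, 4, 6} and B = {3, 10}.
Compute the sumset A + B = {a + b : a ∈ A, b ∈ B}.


A + B = {a + b : a ∈ A, b ∈ B}.
Enumerate all |A|·|B| = 5·2 = 10 pairs (a, b) and collect distinct sums.
a = -7: -7+3=-4, -7+10=3
a = -4: -4+3=-1, -4+10=6
a = 3: 3+3=6, 3+10=13
a = 4: 4+3=7, 4+10=14
a = 6: 6+3=9, 6+10=16
Collecting distinct sums: A + B = {-4, -1, 3, 6, 7, 9, 13, 14, 16}
|A + B| = 9

A + B = {-4, -1, 3, 6, 7, 9, 13, 14, 16}


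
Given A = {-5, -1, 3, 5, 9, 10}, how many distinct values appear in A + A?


A + A = {a + a' : a, a' ∈ A}; |A| = 6.
General bounds: 2|A| - 1 ≤ |A + A| ≤ |A|(|A|+1)/2, i.e. 11 ≤ |A + A| ≤ 21.
Lower bound 2|A|-1 is attained iff A is an arithmetic progression.
Enumerate sums a + a' for a ≤ a' (symmetric, so this suffices):
a = -5: -5+-5=-10, -5+-1=-6, -5+3=-2, -5+5=0, -5+9=4, -5+10=5
a = -1: -1+-1=-2, -1+3=2, -1+5=4, -1+9=8, -1+10=9
a = 3: 3+3=6, 3+5=8, 3+9=12, 3+10=13
a = 5: 5+5=10, 5+9=14, 5+10=15
a = 9: 9+9=18, 9+10=19
a = 10: 10+10=20
Distinct sums: {-10, -6, -2, 0, 2, 4, 5, 6, 8, 9, 10, 12, 13, 14, 15, 18, 19, 20}
|A + A| = 18

|A + A| = 18


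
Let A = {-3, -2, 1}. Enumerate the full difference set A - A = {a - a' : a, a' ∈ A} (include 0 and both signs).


A - A = {a - a' : a, a' ∈ A}.
Compute a - a' for each ordered pair (a, a'):
a = -3: -3--3=0, -3--2=-1, -3-1=-4
a = -2: -2--3=1, -2--2=0, -2-1=-3
a = 1: 1--3=4, 1--2=3, 1-1=0
Collecting distinct values (and noting 0 appears from a-a):
A - A = {-4, -3, -1, 0, 1, 3, 4}
|A - A| = 7

A - A = {-4, -3, -1, 0, 1, 3, 4}


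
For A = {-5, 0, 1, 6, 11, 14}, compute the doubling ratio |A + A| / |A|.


|A| = 6.
Compute A + A by enumerating all 36 pairs.
A + A = {-10, -5, -4, 0, 1, 2, 6, 7, 9, 11, 12, 14, 15, 17, 20, 22, 25, 28}, so |A + A| = 18.
K = |A + A| / |A| = 18/6 = 3/1 ≈ 3.0000.
Reference: AP of size 6 gives K = 11/6 ≈ 1.8333; a fully generic set of size 6 gives K ≈ 3.5000.

|A| = 6, |A + A| = 18, K = 18/6 = 3/1.


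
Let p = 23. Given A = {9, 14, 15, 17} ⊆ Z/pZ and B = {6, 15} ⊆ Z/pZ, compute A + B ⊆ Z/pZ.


Work in Z/23Z: reduce every sum a + b modulo 23.
Enumerate all 8 pairs:
a = 9: 9+6=15, 9+15=1
a = 14: 14+6=20, 14+15=6
a = 15: 15+6=21, 15+15=7
a = 17: 17+6=0, 17+15=9
Distinct residues collected: {0, 1, 6, 7, 9, 15, 20, 21}
|A + B| = 8 (out of 23 total residues).

A + B = {0, 1, 6, 7, 9, 15, 20, 21}


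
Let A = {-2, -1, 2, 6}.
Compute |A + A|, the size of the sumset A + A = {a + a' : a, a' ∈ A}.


A + A = {a + a' : a, a' ∈ A}; |A| = 4.
General bounds: 2|A| - 1 ≤ |A + A| ≤ |A|(|A|+1)/2, i.e. 7 ≤ |A + A| ≤ 10.
Lower bound 2|A|-1 is attained iff A is an arithmetic progression.
Enumerate sums a + a' for a ≤ a' (symmetric, so this suffices):
a = -2: -2+-2=-4, -2+-1=-3, -2+2=0, -2+6=4
a = -1: -1+-1=-2, -1+2=1, -1+6=5
a = 2: 2+2=4, 2+6=8
a = 6: 6+6=12
Distinct sums: {-4, -3, -2, 0, 1, 4, 5, 8, 12}
|A + A| = 9

|A + A| = 9


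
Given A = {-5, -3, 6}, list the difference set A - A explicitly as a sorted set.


A - A = {a - a' : a, a' ∈ A}.
Compute a - a' for each ordered pair (a, a'):
a = -5: -5--5=0, -5--3=-2, -5-6=-11
a = -3: -3--5=2, -3--3=0, -3-6=-9
a = 6: 6--5=11, 6--3=9, 6-6=0
Collecting distinct values (and noting 0 appears from a-a):
A - A = {-11, -9, -2, 0, 2, 9, 11}
|A - A| = 7

A - A = {-11, -9, -2, 0, 2, 9, 11}


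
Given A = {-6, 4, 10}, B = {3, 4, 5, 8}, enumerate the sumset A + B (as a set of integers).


A + B = {a + b : a ∈ A, b ∈ B}.
Enumerate all |A|·|B| = 3·4 = 12 pairs (a, b) and collect distinct sums.
a = -6: -6+3=-3, -6+4=-2, -6+5=-1, -6+8=2
a = 4: 4+3=7, 4+4=8, 4+5=9, 4+8=12
a = 10: 10+3=13, 10+4=14, 10+5=15, 10+8=18
Collecting distinct sums: A + B = {-3, -2, -1, 2, 7, 8, 9, 12, 13, 14, 15, 18}
|A + B| = 12

A + B = {-3, -2, -1, 2, 7, 8, 9, 12, 13, 14, 15, 18}


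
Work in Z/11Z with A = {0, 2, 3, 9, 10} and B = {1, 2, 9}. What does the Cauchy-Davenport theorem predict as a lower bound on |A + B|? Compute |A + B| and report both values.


Cauchy-Davenport: |A + B| ≥ min(p, |A| + |B| - 1) for A, B nonempty in Z/pZ.
|A| = 5, |B| = 3, p = 11.
CD lower bound = min(11, 5 + 3 - 1) = min(11, 7) = 7.
Compute A + B mod 11 directly:
a = 0: 0+1=1, 0+2=2, 0+9=9
a = 2: 2+1=3, 2+2=4, 2+9=0
a = 3: 3+1=4, 3+2=5, 3+9=1
a = 9: 9+1=10, 9+2=0, 9+9=7
a = 10: 10+1=0, 10+2=1, 10+9=8
A + B = {0, 1, 2, 3, 4, 5, 7, 8, 9, 10}, so |A + B| = 10.
Verify: 10 ≥ 7? Yes ✓.

CD lower bound = 7, actual |A + B| = 10.


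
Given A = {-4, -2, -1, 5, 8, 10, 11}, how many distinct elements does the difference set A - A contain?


A - A = {a - a' : a, a' ∈ A}; |A| = 7.
Bounds: 2|A|-1 ≤ |A - A| ≤ |A|² - |A| + 1, i.e. 13 ≤ |A - A| ≤ 43.
Note: 0 ∈ A - A always (from a - a). The set is symmetric: if d ∈ A - A then -d ∈ A - A.
Enumerate nonzero differences d = a - a' with a > a' (then include -d):
Positive differences: {1, 2, 3, 5, 6, 7, 9, 10, 11, 12, 13, 14, 15}
Full difference set: {0} ∪ (positive diffs) ∪ (negative diffs).
|A - A| = 1 + 2·13 = 27 (matches direct enumeration: 27).

|A - A| = 27


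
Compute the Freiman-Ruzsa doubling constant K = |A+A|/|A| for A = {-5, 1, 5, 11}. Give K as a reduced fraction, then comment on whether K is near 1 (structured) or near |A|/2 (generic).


|A| = 4.
Compute A + A by enumerating all 16 pairs.
A + A = {-10, -4, 0, 2, 6, 10, 12, 16, 22}, so |A + A| = 9.
K = |A + A| / |A| = 9/4 (already in lowest terms) ≈ 2.2500.
Reference: AP of size 4 gives K = 7/4 ≈ 1.7500; a fully generic set of size 4 gives K ≈ 2.5000.

|A| = 4, |A + A| = 9, K = 9/4.


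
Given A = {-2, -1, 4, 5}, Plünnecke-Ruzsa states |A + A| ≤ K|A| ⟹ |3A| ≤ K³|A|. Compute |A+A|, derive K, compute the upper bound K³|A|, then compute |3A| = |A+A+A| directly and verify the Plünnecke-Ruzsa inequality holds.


|A| = 4.
Step 1: Compute A + A by enumerating all 16 pairs.
A + A = {-4, -3, -2, 2, 3, 4, 8, 9, 10}, so |A + A| = 9.
Step 2: Doubling constant K = |A + A|/|A| = 9/4 = 9/4 ≈ 2.2500.
Step 3: Plünnecke-Ruzsa gives |3A| ≤ K³·|A| = (2.2500)³ · 4 ≈ 45.5625.
Step 4: Compute 3A = A + A + A directly by enumerating all triples (a,b,c) ∈ A³; |3A| = 16.
Step 5: Check 16 ≤ 45.5625? Yes ✓.

K = 9/4, Plünnecke-Ruzsa bound K³|A| ≈ 45.5625, |3A| = 16, inequality holds.


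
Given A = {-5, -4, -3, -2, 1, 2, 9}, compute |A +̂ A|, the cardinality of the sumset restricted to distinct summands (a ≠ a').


Restricted sumset: A +̂ A = {a + a' : a ∈ A, a' ∈ A, a ≠ a'}.
Equivalently, take A + A and drop any sum 2a that is achievable ONLY as a + a for a ∈ A (i.e. sums representable only with equal summands).
Enumerate pairs (a, a') with a < a' (symmetric, so each unordered pair gives one sum; this covers all a ≠ a'):
  -5 + -4 = -9
  -5 + -3 = -8
  -5 + -2 = -7
  -5 + 1 = -4
  -5 + 2 = -3
  -5 + 9 = 4
  -4 + -3 = -7
  -4 + -2 = -6
  -4 + 1 = -3
  -4 + 2 = -2
  -4 + 9 = 5
  -3 + -2 = -5
  -3 + 1 = -2
  -3 + 2 = -1
  -3 + 9 = 6
  -2 + 1 = -1
  -2 + 2 = 0
  -2 + 9 = 7
  1 + 2 = 3
  1 + 9 = 10
  2 + 9 = 11
Collected distinct sums: {-9, -8, -7, -6, -5, -4, -3, -2, -1, 0, 3, 4, 5, 6, 7, 10, 11}
|A +̂ A| = 17
(Reference bound: |A +̂ A| ≥ 2|A| - 3 for |A| ≥ 2, with |A| = 7 giving ≥ 11.)

|A +̂ A| = 17


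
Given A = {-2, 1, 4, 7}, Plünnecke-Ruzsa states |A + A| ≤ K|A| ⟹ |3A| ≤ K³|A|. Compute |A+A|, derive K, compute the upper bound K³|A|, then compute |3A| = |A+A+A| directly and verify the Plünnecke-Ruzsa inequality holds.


|A| = 4.
Step 1: Compute A + A by enumerating all 16 pairs.
A + A = {-4, -1, 2, 5, 8, 11, 14}, so |A + A| = 7.
Step 2: Doubling constant K = |A + A|/|A| = 7/4 = 7/4 ≈ 1.7500.
Step 3: Plünnecke-Ruzsa gives |3A| ≤ K³·|A| = (1.7500)³ · 4 ≈ 21.4375.
Step 4: Compute 3A = A + A + A directly by enumerating all triples (a,b,c) ∈ A³; |3A| = 10.
Step 5: Check 10 ≤ 21.4375? Yes ✓.

K = 7/4, Plünnecke-Ruzsa bound K³|A| ≈ 21.4375, |3A| = 10, inequality holds.


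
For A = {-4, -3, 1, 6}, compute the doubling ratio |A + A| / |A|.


|A| = 4.
Compute A + A by enumerating all 16 pairs.
A + A = {-8, -7, -6, -3, -2, 2, 3, 7, 12}, so |A + A| = 9.
K = |A + A| / |A| = 9/4 (already in lowest terms) ≈ 2.2500.
Reference: AP of size 4 gives K = 7/4 ≈ 1.7500; a fully generic set of size 4 gives K ≈ 2.5000.

|A| = 4, |A + A| = 9, K = 9/4.


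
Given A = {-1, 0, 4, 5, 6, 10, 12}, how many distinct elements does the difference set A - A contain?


A - A = {a - a' : a, a' ∈ A}; |A| = 7.
Bounds: 2|A|-1 ≤ |A - A| ≤ |A|² - |A| + 1, i.e. 13 ≤ |A - A| ≤ 43.
Note: 0 ∈ A - A always (from a - a). The set is symmetric: if d ∈ A - A then -d ∈ A - A.
Enumerate nonzero differences d = a - a' with a > a' (then include -d):
Positive differences: {1, 2, 4, 5, 6, 7, 8, 10, 11, 12, 13}
Full difference set: {0} ∪ (positive diffs) ∪ (negative diffs).
|A - A| = 1 + 2·11 = 23 (matches direct enumeration: 23).

|A - A| = 23


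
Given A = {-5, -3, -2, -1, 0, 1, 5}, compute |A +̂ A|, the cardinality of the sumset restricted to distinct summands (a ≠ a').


Restricted sumset: A +̂ A = {a + a' : a ∈ A, a' ∈ A, a ≠ a'}.
Equivalently, take A + A and drop any sum 2a that is achievable ONLY as a + a for a ∈ A (i.e. sums representable only with equal summands).
Enumerate pairs (a, a') with a < a' (symmetric, so each unordered pair gives one sum; this covers all a ≠ a'):
  -5 + -3 = -8
  -5 + -2 = -7
  -5 + -1 = -6
  -5 + 0 = -5
  -5 + 1 = -4
  -5 + 5 = 0
  -3 + -2 = -5
  -3 + -1 = -4
  -3 + 0 = -3
  -3 + 1 = -2
  -3 + 5 = 2
  -2 + -1 = -3
  -2 + 0 = -2
  -2 + 1 = -1
  -2 + 5 = 3
  -1 + 0 = -1
  -1 + 1 = 0
  -1 + 5 = 4
  0 + 1 = 1
  0 + 5 = 5
  1 + 5 = 6
Collected distinct sums: {-8, -7, -6, -5, -4, -3, -2, -1, 0, 1, 2, 3, 4, 5, 6}
|A +̂ A| = 15
(Reference bound: |A +̂ A| ≥ 2|A| - 3 for |A| ≥ 2, with |A| = 7 giving ≥ 11.)

|A +̂ A| = 15


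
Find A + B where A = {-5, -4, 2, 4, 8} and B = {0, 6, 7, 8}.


A + B = {a + b : a ∈ A, b ∈ B}.
Enumerate all |A|·|B| = 5·4 = 20 pairs (a, b) and collect distinct sums.
a = -5: -5+0=-5, -5+6=1, -5+7=2, -5+8=3
a = -4: -4+0=-4, -4+6=2, -4+7=3, -4+8=4
a = 2: 2+0=2, 2+6=8, 2+7=9, 2+8=10
a = 4: 4+0=4, 4+6=10, 4+7=11, 4+8=12
a = 8: 8+0=8, 8+6=14, 8+7=15, 8+8=16
Collecting distinct sums: A + B = {-5, -4, 1, 2, 3, 4, 8, 9, 10, 11, 12, 14, 15, 16}
|A + B| = 14

A + B = {-5, -4, 1, 2, 3, 4, 8, 9, 10, 11, 12, 14, 15, 16}


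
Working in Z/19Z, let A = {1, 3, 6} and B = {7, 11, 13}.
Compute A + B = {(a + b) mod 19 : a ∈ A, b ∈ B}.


Work in Z/19Z: reduce every sum a + b modulo 19.
Enumerate all 9 pairs:
a = 1: 1+7=8, 1+11=12, 1+13=14
a = 3: 3+7=10, 3+11=14, 3+13=16
a = 6: 6+7=13, 6+11=17, 6+13=0
Distinct residues collected: {0, 8, 10, 12, 13, 14, 16, 17}
|A + B| = 8 (out of 19 total residues).

A + B = {0, 8, 10, 12, 13, 14, 16, 17}


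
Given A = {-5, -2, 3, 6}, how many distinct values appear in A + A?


A + A = {a + a' : a, a' ∈ A}; |A| = 4.
General bounds: 2|A| - 1 ≤ |A + A| ≤ |A|(|A|+1)/2, i.e. 7 ≤ |A + A| ≤ 10.
Lower bound 2|A|-1 is attained iff A is an arithmetic progression.
Enumerate sums a + a' for a ≤ a' (symmetric, so this suffices):
a = -5: -5+-5=-10, -5+-2=-7, -5+3=-2, -5+6=1
a = -2: -2+-2=-4, -2+3=1, -2+6=4
a = 3: 3+3=6, 3+6=9
a = 6: 6+6=12
Distinct sums: {-10, -7, -4, -2, 1, 4, 6, 9, 12}
|A + A| = 9

|A + A| = 9


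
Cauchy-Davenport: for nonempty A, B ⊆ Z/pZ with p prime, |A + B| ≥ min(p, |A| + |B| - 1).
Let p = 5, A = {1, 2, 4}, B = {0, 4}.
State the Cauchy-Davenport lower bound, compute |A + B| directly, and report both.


Cauchy-Davenport: |A + B| ≥ min(p, |A| + |B| - 1) for A, B nonempty in Z/pZ.
|A| = 3, |B| = 2, p = 5.
CD lower bound = min(5, 3 + 2 - 1) = min(5, 4) = 4.
Compute A + B mod 5 directly:
a = 1: 1+0=1, 1+4=0
a = 2: 2+0=2, 2+4=1
a = 4: 4+0=4, 4+4=3
A + B = {0, 1, 2, 3, 4}, so |A + B| = 5.
Verify: 5 ≥ 4? Yes ✓.

CD lower bound = 4, actual |A + B| = 5.


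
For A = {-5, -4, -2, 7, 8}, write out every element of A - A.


A - A = {a - a' : a, a' ∈ A}.
Compute a - a' for each ordered pair (a, a'):
a = -5: -5--5=0, -5--4=-1, -5--2=-3, -5-7=-12, -5-8=-13
a = -4: -4--5=1, -4--4=0, -4--2=-2, -4-7=-11, -4-8=-12
a = -2: -2--5=3, -2--4=2, -2--2=0, -2-7=-9, -2-8=-10
a = 7: 7--5=12, 7--4=11, 7--2=9, 7-7=0, 7-8=-1
a = 8: 8--5=13, 8--4=12, 8--2=10, 8-7=1, 8-8=0
Collecting distinct values (and noting 0 appears from a-a):
A - A = {-13, -12, -11, -10, -9, -3, -2, -1, 0, 1, 2, 3, 9, 10, 11, 12, 13}
|A - A| = 17

A - A = {-13, -12, -11, -10, -9, -3, -2, -1, 0, 1, 2, 3, 9, 10, 11, 12, 13}


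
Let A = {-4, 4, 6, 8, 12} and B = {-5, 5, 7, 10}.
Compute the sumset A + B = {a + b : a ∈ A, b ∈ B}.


A + B = {a + b : a ∈ A, b ∈ B}.
Enumerate all |A|·|B| = 5·4 = 20 pairs (a, b) and collect distinct sums.
a = -4: -4+-5=-9, -4+5=1, -4+7=3, -4+10=6
a = 4: 4+-5=-1, 4+5=9, 4+7=11, 4+10=14
a = 6: 6+-5=1, 6+5=11, 6+7=13, 6+10=16
a = 8: 8+-5=3, 8+5=13, 8+7=15, 8+10=18
a = 12: 12+-5=7, 12+5=17, 12+7=19, 12+10=22
Collecting distinct sums: A + B = {-9, -1, 1, 3, 6, 7, 9, 11, 13, 14, 15, 16, 17, 18, 19, 22}
|A + B| = 16

A + B = {-9, -1, 1, 3, 6, 7, 9, 11, 13, 14, 15, 16, 17, 18, 19, 22}


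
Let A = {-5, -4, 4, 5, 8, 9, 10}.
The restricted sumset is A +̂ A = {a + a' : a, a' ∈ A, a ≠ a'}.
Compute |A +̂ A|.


Restricted sumset: A +̂ A = {a + a' : a ∈ A, a' ∈ A, a ≠ a'}.
Equivalently, take A + A and drop any sum 2a that is achievable ONLY as a + a for a ∈ A (i.e. sums representable only with equal summands).
Enumerate pairs (a, a') with a < a' (symmetric, so each unordered pair gives one sum; this covers all a ≠ a'):
  -5 + -4 = -9
  -5 + 4 = -1
  -5 + 5 = 0
  -5 + 8 = 3
  -5 + 9 = 4
  -5 + 10 = 5
  -4 + 4 = 0
  -4 + 5 = 1
  -4 + 8 = 4
  -4 + 9 = 5
  -4 + 10 = 6
  4 + 5 = 9
  4 + 8 = 12
  4 + 9 = 13
  4 + 10 = 14
  5 + 8 = 13
  5 + 9 = 14
  5 + 10 = 15
  8 + 9 = 17
  8 + 10 = 18
  9 + 10 = 19
Collected distinct sums: {-9, -1, 0, 1, 3, 4, 5, 6, 9, 12, 13, 14, 15, 17, 18, 19}
|A +̂ A| = 16
(Reference bound: |A +̂ A| ≥ 2|A| - 3 for |A| ≥ 2, with |A| = 7 giving ≥ 11.)

|A +̂ A| = 16


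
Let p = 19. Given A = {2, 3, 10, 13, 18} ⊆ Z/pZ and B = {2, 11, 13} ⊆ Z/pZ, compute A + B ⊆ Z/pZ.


Work in Z/19Z: reduce every sum a + b modulo 19.
Enumerate all 15 pairs:
a = 2: 2+2=4, 2+11=13, 2+13=15
a = 3: 3+2=5, 3+11=14, 3+13=16
a = 10: 10+2=12, 10+11=2, 10+13=4
a = 13: 13+2=15, 13+11=5, 13+13=7
a = 18: 18+2=1, 18+11=10, 18+13=12
Distinct residues collected: {1, 2, 4, 5, 7, 10, 12, 13, 14, 15, 16}
|A + B| = 11 (out of 19 total residues).

A + B = {1, 2, 4, 5, 7, 10, 12, 13, 14, 15, 16}


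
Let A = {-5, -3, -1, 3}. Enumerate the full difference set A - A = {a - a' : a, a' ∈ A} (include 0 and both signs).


A - A = {a - a' : a, a' ∈ A}.
Compute a - a' for each ordered pair (a, a'):
a = -5: -5--5=0, -5--3=-2, -5--1=-4, -5-3=-8
a = -3: -3--5=2, -3--3=0, -3--1=-2, -3-3=-6
a = -1: -1--5=4, -1--3=2, -1--1=0, -1-3=-4
a = 3: 3--5=8, 3--3=6, 3--1=4, 3-3=0
Collecting distinct values (and noting 0 appears from a-a):
A - A = {-8, -6, -4, -2, 0, 2, 4, 6, 8}
|A - A| = 9

A - A = {-8, -6, -4, -2, 0, 2, 4, 6, 8}


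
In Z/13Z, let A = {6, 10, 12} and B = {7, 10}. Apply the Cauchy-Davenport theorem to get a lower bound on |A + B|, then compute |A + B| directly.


Cauchy-Davenport: |A + B| ≥ min(p, |A| + |B| - 1) for A, B nonempty in Z/pZ.
|A| = 3, |B| = 2, p = 13.
CD lower bound = min(13, 3 + 2 - 1) = min(13, 4) = 4.
Compute A + B mod 13 directly:
a = 6: 6+7=0, 6+10=3
a = 10: 10+7=4, 10+10=7
a = 12: 12+7=6, 12+10=9
A + B = {0, 3, 4, 6, 7, 9}, so |A + B| = 6.
Verify: 6 ≥ 4? Yes ✓.

CD lower bound = 4, actual |A + B| = 6.


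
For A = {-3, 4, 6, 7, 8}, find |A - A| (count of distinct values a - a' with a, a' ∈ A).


A - A = {a - a' : a, a' ∈ A}; |A| = 5.
Bounds: 2|A|-1 ≤ |A - A| ≤ |A|² - |A| + 1, i.e. 9 ≤ |A - A| ≤ 21.
Note: 0 ∈ A - A always (from a - a). The set is symmetric: if d ∈ A - A then -d ∈ A - A.
Enumerate nonzero differences d = a - a' with a > a' (then include -d):
Positive differences: {1, 2, 3, 4, 7, 9, 10, 11}
Full difference set: {0} ∪ (positive diffs) ∪ (negative diffs).
|A - A| = 1 + 2·8 = 17 (matches direct enumeration: 17).

|A - A| = 17


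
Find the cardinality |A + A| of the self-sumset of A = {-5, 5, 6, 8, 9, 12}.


A + A = {a + a' : a, a' ∈ A}; |A| = 6.
General bounds: 2|A| - 1 ≤ |A + A| ≤ |A|(|A|+1)/2, i.e. 11 ≤ |A + A| ≤ 21.
Lower bound 2|A|-1 is attained iff A is an arithmetic progression.
Enumerate sums a + a' for a ≤ a' (symmetric, so this suffices):
a = -5: -5+-5=-10, -5+5=0, -5+6=1, -5+8=3, -5+9=4, -5+12=7
a = 5: 5+5=10, 5+6=11, 5+8=13, 5+9=14, 5+12=17
a = 6: 6+6=12, 6+8=14, 6+9=15, 6+12=18
a = 8: 8+8=16, 8+9=17, 8+12=20
a = 9: 9+9=18, 9+12=21
a = 12: 12+12=24
Distinct sums: {-10, 0, 1, 3, 4, 7, 10, 11, 12, 13, 14, 15, 16, 17, 18, 20, 21, 24}
|A + A| = 18

|A + A| = 18


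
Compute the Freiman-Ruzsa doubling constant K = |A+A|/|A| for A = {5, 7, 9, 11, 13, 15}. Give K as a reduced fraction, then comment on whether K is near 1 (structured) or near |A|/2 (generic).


|A| = 6.
Compute A + A by enumerating all 36 pairs.
A + A = {10, 12, 14, 16, 18, 20, 22, 24, 26, 28, 30}, so |A + A| = 11.
K = |A + A| / |A| = 11/6 (already in lowest terms) ≈ 1.8333.
Reference: AP of size 6 gives K = 11/6 ≈ 1.8333; a fully generic set of size 6 gives K ≈ 3.5000.

|A| = 6, |A + A| = 11, K = 11/6.


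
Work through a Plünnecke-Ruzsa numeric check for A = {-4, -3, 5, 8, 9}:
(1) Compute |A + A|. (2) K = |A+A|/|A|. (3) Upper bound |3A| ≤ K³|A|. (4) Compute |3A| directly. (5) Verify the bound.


|A| = 5.
Step 1: Compute A + A by enumerating all 25 pairs.
A + A = {-8, -7, -6, 1, 2, 4, 5, 6, 10, 13, 14, 16, 17, 18}, so |A + A| = 14.
Step 2: Doubling constant K = |A + A|/|A| = 14/5 = 14/5 ≈ 2.8000.
Step 3: Plünnecke-Ruzsa gives |3A| ≤ K³·|A| = (2.8000)³ · 5 ≈ 109.7600.
Step 4: Compute 3A = A + A + A directly by enumerating all triples (a,b,c) ∈ A³; |3A| = 29.
Step 5: Check 29 ≤ 109.7600? Yes ✓.

K = 14/5, Plünnecke-Ruzsa bound K³|A| ≈ 109.7600, |3A| = 29, inequality holds.


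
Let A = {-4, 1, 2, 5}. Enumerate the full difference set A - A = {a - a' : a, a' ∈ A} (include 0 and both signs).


A - A = {a - a' : a, a' ∈ A}.
Compute a - a' for each ordered pair (a, a'):
a = -4: -4--4=0, -4-1=-5, -4-2=-6, -4-5=-9
a = 1: 1--4=5, 1-1=0, 1-2=-1, 1-5=-4
a = 2: 2--4=6, 2-1=1, 2-2=0, 2-5=-3
a = 5: 5--4=9, 5-1=4, 5-2=3, 5-5=0
Collecting distinct values (and noting 0 appears from a-a):
A - A = {-9, -6, -5, -4, -3, -1, 0, 1, 3, 4, 5, 6, 9}
|A - A| = 13

A - A = {-9, -6, -5, -4, -3, -1, 0, 1, 3, 4, 5, 6, 9}


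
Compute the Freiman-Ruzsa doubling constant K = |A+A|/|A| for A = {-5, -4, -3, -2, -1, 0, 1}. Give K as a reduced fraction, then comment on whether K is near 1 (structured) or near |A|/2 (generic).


|A| = 7.
Compute A + A by enumerating all 49 pairs.
A + A = {-10, -9, -8, -7, -6, -5, -4, -3, -2, -1, 0, 1, 2}, so |A + A| = 13.
K = |A + A| / |A| = 13/7 (already in lowest terms) ≈ 1.8571.
Reference: AP of size 7 gives K = 13/7 ≈ 1.8571; a fully generic set of size 7 gives K ≈ 4.0000.

|A| = 7, |A + A| = 13, K = 13/7.


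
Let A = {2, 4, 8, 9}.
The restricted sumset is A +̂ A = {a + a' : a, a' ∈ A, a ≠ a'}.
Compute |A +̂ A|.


Restricted sumset: A +̂ A = {a + a' : a ∈ A, a' ∈ A, a ≠ a'}.
Equivalently, take A + A and drop any sum 2a that is achievable ONLY as a + a for a ∈ A (i.e. sums representable only with equal summands).
Enumerate pairs (a, a') with a < a' (symmetric, so each unordered pair gives one sum; this covers all a ≠ a'):
  2 + 4 = 6
  2 + 8 = 10
  2 + 9 = 11
  4 + 8 = 12
  4 + 9 = 13
  8 + 9 = 17
Collected distinct sums: {6, 10, 11, 12, 13, 17}
|A +̂ A| = 6
(Reference bound: |A +̂ A| ≥ 2|A| - 3 for |A| ≥ 2, with |A| = 4 giving ≥ 5.)

|A +̂ A| = 6


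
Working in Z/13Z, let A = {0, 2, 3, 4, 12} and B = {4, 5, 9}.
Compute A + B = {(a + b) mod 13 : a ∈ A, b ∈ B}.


Work in Z/13Z: reduce every sum a + b modulo 13.
Enumerate all 15 pairs:
a = 0: 0+4=4, 0+5=5, 0+9=9
a = 2: 2+4=6, 2+5=7, 2+9=11
a = 3: 3+4=7, 3+5=8, 3+9=12
a = 4: 4+4=8, 4+5=9, 4+9=0
a = 12: 12+4=3, 12+5=4, 12+9=8
Distinct residues collected: {0, 3, 4, 5, 6, 7, 8, 9, 11, 12}
|A + B| = 10 (out of 13 total residues).

A + B = {0, 3, 4, 5, 6, 7, 8, 9, 11, 12}


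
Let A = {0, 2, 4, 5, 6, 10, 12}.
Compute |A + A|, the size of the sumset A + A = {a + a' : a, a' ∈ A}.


A + A = {a + a' : a, a' ∈ A}; |A| = 7.
General bounds: 2|A| - 1 ≤ |A + A| ≤ |A|(|A|+1)/2, i.e. 13 ≤ |A + A| ≤ 28.
Lower bound 2|A|-1 is attained iff A is an arithmetic progression.
Enumerate sums a + a' for a ≤ a' (symmetric, so this suffices):
a = 0: 0+0=0, 0+2=2, 0+4=4, 0+5=5, 0+6=6, 0+10=10, 0+12=12
a = 2: 2+2=4, 2+4=6, 2+5=7, 2+6=8, 2+10=12, 2+12=14
a = 4: 4+4=8, 4+5=9, 4+6=10, 4+10=14, 4+12=16
a = 5: 5+5=10, 5+6=11, 5+10=15, 5+12=17
a = 6: 6+6=12, 6+10=16, 6+12=18
a = 10: 10+10=20, 10+12=22
a = 12: 12+12=24
Distinct sums: {0, 2, 4, 5, 6, 7, 8, 9, 10, 11, 12, 14, 15, 16, 17, 18, 20, 22, 24}
|A + A| = 19

|A + A| = 19


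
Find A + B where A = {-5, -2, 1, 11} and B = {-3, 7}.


A + B = {a + b : a ∈ A, b ∈ B}.
Enumerate all |A|·|B| = 4·2 = 8 pairs (a, b) and collect distinct sums.
a = -5: -5+-3=-8, -5+7=2
a = -2: -2+-3=-5, -2+7=5
a = 1: 1+-3=-2, 1+7=8
a = 11: 11+-3=8, 11+7=18
Collecting distinct sums: A + B = {-8, -5, -2, 2, 5, 8, 18}
|A + B| = 7

A + B = {-8, -5, -2, 2, 5, 8, 18}


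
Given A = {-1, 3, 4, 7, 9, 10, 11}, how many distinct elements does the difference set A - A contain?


A - A = {a - a' : a, a' ∈ A}; |A| = 7.
Bounds: 2|A|-1 ≤ |A - A| ≤ |A|² - |A| + 1, i.e. 13 ≤ |A - A| ≤ 43.
Note: 0 ∈ A - A always (from a - a). The set is symmetric: if d ∈ A - A then -d ∈ A - A.
Enumerate nonzero differences d = a - a' with a > a' (then include -d):
Positive differences: {1, 2, 3, 4, 5, 6, 7, 8, 10, 11, 12}
Full difference set: {0} ∪ (positive diffs) ∪ (negative diffs).
|A - A| = 1 + 2·11 = 23 (matches direct enumeration: 23).

|A - A| = 23


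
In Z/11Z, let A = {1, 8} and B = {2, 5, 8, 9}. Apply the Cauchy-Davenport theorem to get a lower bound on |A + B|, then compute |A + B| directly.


Cauchy-Davenport: |A + B| ≥ min(p, |A| + |B| - 1) for A, B nonempty in Z/pZ.
|A| = 2, |B| = 4, p = 11.
CD lower bound = min(11, 2 + 4 - 1) = min(11, 5) = 5.
Compute A + B mod 11 directly:
a = 1: 1+2=3, 1+5=6, 1+8=9, 1+9=10
a = 8: 8+2=10, 8+5=2, 8+8=5, 8+9=6
A + B = {2, 3, 5, 6, 9, 10}, so |A + B| = 6.
Verify: 6 ≥ 5? Yes ✓.

CD lower bound = 5, actual |A + B| = 6.


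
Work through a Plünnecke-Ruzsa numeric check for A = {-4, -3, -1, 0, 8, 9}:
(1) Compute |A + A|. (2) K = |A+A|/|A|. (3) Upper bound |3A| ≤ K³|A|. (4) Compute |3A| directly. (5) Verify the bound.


|A| = 6.
Step 1: Compute A + A by enumerating all 36 pairs.
A + A = {-8, -7, -6, -5, -4, -3, -2, -1, 0, 4, 5, 6, 7, 8, 9, 16, 17, 18}, so |A + A| = 18.
Step 2: Doubling constant K = |A + A|/|A| = 18/6 = 18/6 ≈ 3.0000.
Step 3: Plünnecke-Ruzsa gives |3A| ≤ K³·|A| = (3.0000)³ · 6 ≈ 162.0000.
Step 4: Compute 3A = A + A + A directly by enumerating all triples (a,b,c) ∈ A³; |3A| = 33.
Step 5: Check 33 ≤ 162.0000? Yes ✓.

K = 18/6, Plünnecke-Ruzsa bound K³|A| ≈ 162.0000, |3A| = 33, inequality holds.


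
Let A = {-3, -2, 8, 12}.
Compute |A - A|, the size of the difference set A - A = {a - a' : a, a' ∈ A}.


A - A = {a - a' : a, a' ∈ A}; |A| = 4.
Bounds: 2|A|-1 ≤ |A - A| ≤ |A|² - |A| + 1, i.e. 7 ≤ |A - A| ≤ 13.
Note: 0 ∈ A - A always (from a - a). The set is symmetric: if d ∈ A - A then -d ∈ A - A.
Enumerate nonzero differences d = a - a' with a > a' (then include -d):
Positive differences: {1, 4, 10, 11, 14, 15}
Full difference set: {0} ∪ (positive diffs) ∪ (negative diffs).
|A - A| = 1 + 2·6 = 13 (matches direct enumeration: 13).

|A - A| = 13


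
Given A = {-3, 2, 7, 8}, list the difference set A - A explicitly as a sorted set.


A - A = {a - a' : a, a' ∈ A}.
Compute a - a' for each ordered pair (a, a'):
a = -3: -3--3=0, -3-2=-5, -3-7=-10, -3-8=-11
a = 2: 2--3=5, 2-2=0, 2-7=-5, 2-8=-6
a = 7: 7--3=10, 7-2=5, 7-7=0, 7-8=-1
a = 8: 8--3=11, 8-2=6, 8-7=1, 8-8=0
Collecting distinct values (and noting 0 appears from a-a):
A - A = {-11, -10, -6, -5, -1, 0, 1, 5, 6, 10, 11}
|A - A| = 11

A - A = {-11, -10, -6, -5, -1, 0, 1, 5, 6, 10, 11}


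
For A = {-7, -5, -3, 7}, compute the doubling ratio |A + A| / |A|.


|A| = 4.
Compute A + A by enumerating all 16 pairs.
A + A = {-14, -12, -10, -8, -6, 0, 2, 4, 14}, so |A + A| = 9.
K = |A + A| / |A| = 9/4 (already in lowest terms) ≈ 2.2500.
Reference: AP of size 4 gives K = 7/4 ≈ 1.7500; a fully generic set of size 4 gives K ≈ 2.5000.

|A| = 4, |A + A| = 9, K = 9/4.


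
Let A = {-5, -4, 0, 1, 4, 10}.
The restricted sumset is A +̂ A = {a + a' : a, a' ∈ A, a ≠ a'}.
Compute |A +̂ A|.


Restricted sumset: A +̂ A = {a + a' : a ∈ A, a' ∈ A, a ≠ a'}.
Equivalently, take A + A and drop any sum 2a that is achievable ONLY as a + a for a ∈ A (i.e. sums representable only with equal summands).
Enumerate pairs (a, a') with a < a' (symmetric, so each unordered pair gives one sum; this covers all a ≠ a'):
  -5 + -4 = -9
  -5 + 0 = -5
  -5 + 1 = -4
  -5 + 4 = -1
  -5 + 10 = 5
  -4 + 0 = -4
  -4 + 1 = -3
  -4 + 4 = 0
  -4 + 10 = 6
  0 + 1 = 1
  0 + 4 = 4
  0 + 10 = 10
  1 + 4 = 5
  1 + 10 = 11
  4 + 10 = 14
Collected distinct sums: {-9, -5, -4, -3, -1, 0, 1, 4, 5, 6, 10, 11, 14}
|A +̂ A| = 13
(Reference bound: |A +̂ A| ≥ 2|A| - 3 for |A| ≥ 2, with |A| = 6 giving ≥ 9.)

|A +̂ A| = 13


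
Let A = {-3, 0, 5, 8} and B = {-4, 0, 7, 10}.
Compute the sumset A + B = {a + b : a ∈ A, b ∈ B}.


A + B = {a + b : a ∈ A, b ∈ B}.
Enumerate all |A|·|B| = 4·4 = 16 pairs (a, b) and collect distinct sums.
a = -3: -3+-4=-7, -3+0=-3, -3+7=4, -3+10=7
a = 0: 0+-4=-4, 0+0=0, 0+7=7, 0+10=10
a = 5: 5+-4=1, 5+0=5, 5+7=12, 5+10=15
a = 8: 8+-4=4, 8+0=8, 8+7=15, 8+10=18
Collecting distinct sums: A + B = {-7, -4, -3, 0, 1, 4, 5, 7, 8, 10, 12, 15, 18}
|A + B| = 13

A + B = {-7, -4, -3, 0, 1, 4, 5, 7, 8, 10, 12, 15, 18}
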